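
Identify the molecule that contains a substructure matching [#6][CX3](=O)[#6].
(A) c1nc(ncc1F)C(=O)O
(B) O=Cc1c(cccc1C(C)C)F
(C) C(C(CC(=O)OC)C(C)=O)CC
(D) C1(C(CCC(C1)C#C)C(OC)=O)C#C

[#6][CX3](=O)[#6] describes a carbonyl carbon (no H) flanked by two carbons (a ketone).
(A) has a carboxylic acid group (-C(=O)OH) but one neighbour of the carbonyl carbon is O, not C.
(B) has an aldehyde (-CHO) but the carbonyl carbon has H1, so it is not flanked by two carbons.
(C) contains an acetyl/ketone group (-C(=O)CH3), which satisfies every atom and bond constraint.
(D) has a methyl-ester group (-C(=O)OCH3) but one neighbour of the carbonyl carbon is O, not C.
So the answer is (C).

C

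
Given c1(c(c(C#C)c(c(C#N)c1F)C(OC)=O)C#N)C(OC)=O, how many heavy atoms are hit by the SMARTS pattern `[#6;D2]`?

3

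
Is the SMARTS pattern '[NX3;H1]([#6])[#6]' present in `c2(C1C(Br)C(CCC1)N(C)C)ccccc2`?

The pattern [NX3;H1]([#6])[#6] describes a trivalent nitrogen with one H, bonded to two carbons — a secondary amine.
The closest candidate here is a dimethylamino group (-N(CH3)2), but the nitrogen has H0, not H1. No other fragment satisfies the full query, so there is no match.

No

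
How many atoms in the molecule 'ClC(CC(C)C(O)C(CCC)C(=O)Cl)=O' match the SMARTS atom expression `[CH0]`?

Check the 15 heavy atoms by environment: 3× C (H2) → no; 3× C (H1) → no; 2× C (H3) → no; 2× C (H0) → match; 2× O (H0) → no; 2× Cl (H0) → no; 1× O (H1) → no.
That gives 2 matching atoms.

2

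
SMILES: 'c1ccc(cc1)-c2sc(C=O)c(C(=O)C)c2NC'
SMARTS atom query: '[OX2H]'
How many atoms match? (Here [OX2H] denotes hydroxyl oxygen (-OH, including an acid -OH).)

0

The query [OX2H] means: aliphatic oxygen with two connections, one of which is H — an -OH oxygen.
Check the 18 heavy atoms by environment: 1× s (aromatic, H0, X2) → no; 5× c (aromatic, H0, X3) → no; 1× N (H1, X3) → no; 2× C (H3, X4) → no; 1× C (H1, X3) → no; 2× O (H0, X1) → no; 1× C (H0, X3) → no; 5× c (aromatic, H1, X3) → no.
No environment satisfies the query, so 0 matching atoms.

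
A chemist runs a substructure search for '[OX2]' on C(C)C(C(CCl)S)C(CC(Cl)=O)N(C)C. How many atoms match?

The query [OX2] means: aliphatic oxygen with two total connections — ether, hydroxyl, or ester single-bond O.
Check the 15 heavy atoms by environment: 9× C (X4) → no; 2× Cl (X1) → no; 1× S (X2) → no; 1× N (X3) → no; 1× C (X3) → no; 1× O (X1) → no.
No environment satisfies the query, so 0 matching atoms.

0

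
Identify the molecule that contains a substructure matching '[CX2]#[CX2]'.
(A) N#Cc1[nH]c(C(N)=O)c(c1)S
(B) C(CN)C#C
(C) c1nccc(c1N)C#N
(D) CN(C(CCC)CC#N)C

[CX2]#[CX2] describes a carbon-carbon triple bond (an alkyne).
(A) has a nitrile (-C#N) but the triple bond is C#N, not C#C.
(B) contains an ethynyl group (-C#CH), which satisfies every atom and bond constraint.
(C) has a nitrile (-C#N) but the triple bond is C#N, not C#C.
(D) has a nitrile (-C#N) but the triple bond is C#N, not C#C.
So the answer is (B).

B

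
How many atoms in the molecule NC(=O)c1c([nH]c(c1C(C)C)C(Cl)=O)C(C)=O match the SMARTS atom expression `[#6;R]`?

Check the 17 heavy atoms by environment: 1× n (aromatic, in 5-ring) → no; 4× c (aromatic, in 5-ring) → match; 7× C (acyclic) → no; 3× O (acyclic) → no; 1× Cl (acyclic) → no; 1× N (acyclic) → no.
That gives 4 matching atoms.

4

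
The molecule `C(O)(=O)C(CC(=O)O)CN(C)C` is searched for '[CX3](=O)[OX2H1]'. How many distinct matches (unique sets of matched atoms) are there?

2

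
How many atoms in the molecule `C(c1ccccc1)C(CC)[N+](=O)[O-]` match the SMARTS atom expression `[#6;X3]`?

6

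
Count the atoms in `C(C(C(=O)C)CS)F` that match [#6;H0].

1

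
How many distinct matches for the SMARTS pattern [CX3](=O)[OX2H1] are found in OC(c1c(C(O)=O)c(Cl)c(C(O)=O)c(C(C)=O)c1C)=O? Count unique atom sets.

3

[CX3](=O)[OX2H1] is the SMARTS for a carboxylic acid: an sp2 carbon double-bonded to O and single-bonded to an -OH oxygen.
The molecule carries 3 separate instances of a carboxylic acid group (-C(=O)OH) meeting every constraint; each maps to a distinct set of atoms, giving 3 matches.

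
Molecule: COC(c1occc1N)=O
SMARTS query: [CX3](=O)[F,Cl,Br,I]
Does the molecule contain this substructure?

The pattern [CX3](=O)[F,Cl,Br,I] describes a carbonyl carbon bonded to a halogen — an acyl halide.
The closest candidate here is a methyl-ester group (-C(=O)OCH3), but the carbonyl is bonded to -O-C, not to a halogen. No other fragment satisfies the full query, so there is no match.

No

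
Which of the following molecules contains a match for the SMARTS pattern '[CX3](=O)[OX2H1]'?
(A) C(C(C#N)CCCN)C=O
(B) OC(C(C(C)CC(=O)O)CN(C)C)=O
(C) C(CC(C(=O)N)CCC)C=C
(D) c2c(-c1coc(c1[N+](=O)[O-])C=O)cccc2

B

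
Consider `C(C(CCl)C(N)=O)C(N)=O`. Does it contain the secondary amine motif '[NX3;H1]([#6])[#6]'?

No

The pattern [NX3;H1]([#6])[#6] describes a trivalent nitrogen with one H, bonded to two carbons — a secondary amine.
The closest candidate here is a primary amide (-C(=O)NH2), but the -C(=O)NH2 nitrogen has H2, not H1. No other fragment satisfies the full query, so there is no match.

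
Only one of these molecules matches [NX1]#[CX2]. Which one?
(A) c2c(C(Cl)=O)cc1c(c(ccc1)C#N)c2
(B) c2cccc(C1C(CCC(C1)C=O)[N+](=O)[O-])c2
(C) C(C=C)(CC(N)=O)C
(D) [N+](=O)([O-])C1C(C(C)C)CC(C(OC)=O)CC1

A

[NX1]#[CX2] describes a nitrogen triple-bonded to a two-connected carbon (a nitrile).
(A) contains a nitrile (-C#N), which satisfies every atom and bond constraint.
(B) has a nitro group (-[N+](=O)[O-]) but there is no C#N triple bond.
(C) has a primary amide (-C(=O)NH2) but the nitrogen is NX3, not NX1.
(D) has a nitro group (-[N+](=O)[O-]) but there is no C#N triple bond.
So the answer is (A).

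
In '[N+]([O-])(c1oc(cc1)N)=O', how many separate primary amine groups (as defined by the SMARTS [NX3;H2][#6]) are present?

[NX3;H2][#6] is the SMARTS for a primary amine: a trivalent nitrogen with two H attached to carbon.
Exactly one fragment in the molecule meets all constraints, giving 1 match.

1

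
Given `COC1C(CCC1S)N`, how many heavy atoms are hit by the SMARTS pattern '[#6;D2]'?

2

Check the 9 heavy atoms by environment: 3× C (D3) → no; 2× C (D2) → match; 1× N (D1) → no; 1× S (D1) → no; 1× O (D2) → no; 1× C (D1) → no.
That gives 2 matching atoms.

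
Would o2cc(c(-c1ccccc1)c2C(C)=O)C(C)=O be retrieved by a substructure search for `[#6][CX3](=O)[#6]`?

Yes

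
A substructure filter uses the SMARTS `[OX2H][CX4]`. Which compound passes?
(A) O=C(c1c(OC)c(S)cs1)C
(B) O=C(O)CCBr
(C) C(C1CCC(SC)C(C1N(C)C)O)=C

[OX2H][CX4] describes a hydroxyl oxygen bound to an sp3 (X4) carbon (an aliphatic alcohol).
(A) has a methoxy ether (-OCH3) but the oxygen has H0 (ether), not H1.
(B) has a carboxylic acid group (-C(=O)OH) but the -OH is on a CX3 carbonyl carbon, not a CX4 carbon.
(C) contains a hydroxyl group (-OH), which satisfies every atom and bond constraint.
So the answer is (C).

C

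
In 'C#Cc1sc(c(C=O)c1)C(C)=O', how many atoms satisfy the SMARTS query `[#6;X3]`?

The query [#6;X3] means: any carbon (aromatic or not) with three total connections.
Check the 12 heavy atoms by environment: 1× s (aromatic, X2) → no; 4× c (aromatic, X3) → match; 2× C (X3) → match; 2× O (X1) → no; 1× C (X4) → no; 2× C (X2) → no.
Summing the matching environments: 4 + 2 = 6 matching atoms.

6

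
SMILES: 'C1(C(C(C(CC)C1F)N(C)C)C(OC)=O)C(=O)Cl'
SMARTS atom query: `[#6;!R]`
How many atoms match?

7

Check the 18 heavy atoms by environment: 5× C (in 5-ring) → no; 1× N (acyclic) → no; 7× C (acyclic) → match; 3× O (acyclic) → no; 1× Cl (acyclic) → no; 1× F (acyclic) → no.
That gives 7 matching atoms.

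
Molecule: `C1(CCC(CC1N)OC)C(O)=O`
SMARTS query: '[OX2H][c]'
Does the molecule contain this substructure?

No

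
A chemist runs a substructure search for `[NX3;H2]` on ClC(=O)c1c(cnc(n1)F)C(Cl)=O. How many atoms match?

The query [NX3;H2] means: aliphatic N with 3 total connections, two of them H — an -NH2 nitrogen (amine or amide).
Check the 13 heavy atoms by environment: 2× n (aromatic, H0, X2) → no; 3× c (aromatic, H0, X3) → no; 1× c (aromatic, H1, X3) → no; 1× F (H0, X1) → no; 2× C (H0, X3) → no; 2× O (H0, X1) → no; 2× Cl (H0, X1) → no.
No environment satisfies the query, so 0 matching atoms.

0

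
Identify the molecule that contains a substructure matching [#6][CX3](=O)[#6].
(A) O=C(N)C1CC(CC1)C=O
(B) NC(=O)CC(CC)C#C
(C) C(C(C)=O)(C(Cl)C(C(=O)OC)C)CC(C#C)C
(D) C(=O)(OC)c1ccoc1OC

C

[#6][CX3](=O)[#6] describes a carbonyl carbon (no H) flanked by two carbons (a ketone).
(A) has a primary amide (-C(=O)NH2) but one neighbour of the carbonyl carbon is N, not C.
(B) has a primary amide (-C(=O)NH2) but one neighbour of the carbonyl carbon is N, not C.
(C) contains an acetyl/ketone group (-C(=O)CH3), which satisfies every atom and bond constraint.
(D) has a methyl-ester group (-C(=O)OCH3) but one neighbour of the carbonyl carbon is O, not C.
So the answer is (C).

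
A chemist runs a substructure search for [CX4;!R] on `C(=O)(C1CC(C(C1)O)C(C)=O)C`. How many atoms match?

2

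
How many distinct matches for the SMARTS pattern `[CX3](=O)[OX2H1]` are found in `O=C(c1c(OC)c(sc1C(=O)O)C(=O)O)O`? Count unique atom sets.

3

[CX3](=O)[OX2H1] is the SMARTS for a carboxylic acid: an sp2 carbon double-bonded to O and single-bonded to an -OH oxygen.
The molecule carries 3 separate instances of a carboxylic acid group (-C(=O)OH) meeting every constraint; each maps to a distinct set of atoms, giving 3 matches.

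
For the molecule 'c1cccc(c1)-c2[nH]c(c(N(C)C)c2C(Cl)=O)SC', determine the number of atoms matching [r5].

5

The query [r5] means: r5 matches atoms in a five-membered ring.
Check the 19 heavy atoms by environment: 1× n (aromatic, in 5-ring) → match; 4× c (aromatic, in 5-ring) → match; 1× S (acyclic) → no; 4× C (acyclic) → no; 1× O (acyclic) → no; 1× Cl (acyclic) → no; 6× c (aromatic, in 6-ring) → no; 1× N (acyclic) → no.
Summing the matching environments: 1 + 4 = 5 matching atoms.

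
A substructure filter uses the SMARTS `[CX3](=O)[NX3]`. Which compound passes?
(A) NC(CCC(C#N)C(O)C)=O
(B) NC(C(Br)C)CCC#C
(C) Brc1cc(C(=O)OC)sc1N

A

[CX3](=O)[NX3] describes a carbonyl carbon bonded to a trivalent nitrogen (an amide).
(A) contains a primary amide (-C(=O)NH2), which satisfies every atom and bond constraint.
(B) has a primary amino group (-NH2) but the -NH2 is not attached to a carbonyl carbon.
(C) has a primary amino group (-NH2) but the -NH2 is not attached to a carbonyl carbon.
So the answer is (A).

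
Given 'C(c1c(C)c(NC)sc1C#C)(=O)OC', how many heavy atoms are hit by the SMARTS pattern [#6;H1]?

Check the 14 heavy atoms by environment: 1× s (aromatic, H0) → no; 4× c (aromatic, H0) → no; 2× C (H0) → no; 1× C (H1) → match; 2× O (H0) → no; 3× C (H3) → no; 1× N (H1) → no.
That gives 1 matching atom.

1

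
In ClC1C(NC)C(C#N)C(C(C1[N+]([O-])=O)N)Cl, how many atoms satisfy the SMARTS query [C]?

Check the 16 heavy atoms by environment: 8× C → match; 1× N (charge +1) → no; 1× O (charge -1) → no; 1× O → no; 2× Cl → no; 3× N → no.
That gives 8 matching atoms.

8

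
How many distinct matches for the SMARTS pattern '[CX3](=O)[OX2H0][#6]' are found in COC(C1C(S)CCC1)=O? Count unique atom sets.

[CX3](=O)[OX2H0][#6] is the SMARTS for an ester: a carbonyl carbon bonded to an oxygen that is itself bonded to carbon (no H on that O).
Exactly one fragment in the molecule meets all constraints, giving 1 match.

1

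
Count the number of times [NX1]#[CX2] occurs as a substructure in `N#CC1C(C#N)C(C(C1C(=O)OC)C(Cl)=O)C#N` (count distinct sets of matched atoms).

3

[NX1]#[CX2] is the SMARTS for a nitrile: a nitrogen triple-bonded to a two-connected carbon.
The molecule carries 3 separate instances of a nitrile (-C#N) meeting every constraint; each maps to a distinct set of atoms, giving 3 matches.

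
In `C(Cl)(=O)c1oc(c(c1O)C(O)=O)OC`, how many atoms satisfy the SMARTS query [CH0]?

2

The query [CH0] means: aliphatic carbon with no attached hydrogen.
Check the 14 heavy atoms by environment: 1× o (aromatic, H0) → no; 4× c (aromatic, H0) → no; 2× C (H0) → match; 3× O (H0) → no; 2× O (H1) → no; 1× Cl (H0) → no; 1× C (H3) → no.
That gives 2 matching atoms.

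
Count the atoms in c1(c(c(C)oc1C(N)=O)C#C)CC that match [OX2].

0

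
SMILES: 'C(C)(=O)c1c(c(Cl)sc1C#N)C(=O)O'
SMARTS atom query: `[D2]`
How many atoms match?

2

The query [D2] means: atom with exactly two heavy-atom neighbours.
Check the 14 heavy atoms by environment: 1× s (aromatic, D2) → match; 4× c (aromatic, D3) → no; 2× C (D3) → no; 3× O (D1) → no; 1× C (D2) → match; 1× N (D1) → no; 1× Cl (D1) → no; 1× C (D1) → no.
Summing the matching environments: 1 + 1 = 2 matching atoms.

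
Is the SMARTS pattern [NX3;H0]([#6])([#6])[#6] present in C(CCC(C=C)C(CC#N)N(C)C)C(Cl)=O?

The pattern [NX3;H0]([#6])([#6])[#6] describes a trivalent nitrogen with no H, bonded to three carbons — a tertiary amine.
The molecule carries a dimethylamino group (-N(CH3)2), whose atoms satisfy every constraint of the query, so the pattern matches.

Yes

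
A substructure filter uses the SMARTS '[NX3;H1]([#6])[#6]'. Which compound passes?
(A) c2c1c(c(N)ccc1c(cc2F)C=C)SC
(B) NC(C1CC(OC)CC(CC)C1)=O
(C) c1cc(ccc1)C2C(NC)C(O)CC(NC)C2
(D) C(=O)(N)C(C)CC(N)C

C

[NX3;H1]([#6])[#6] describes a trivalent nitrogen with one H, bonded to two carbons (a secondary amine).
(A) has a primary amino group (-NH2) but the nitrogen has H2 and only one carbon neighbour.
(B) has a primary amide (-C(=O)NH2) but the -C(=O)NH2 nitrogen has H2, not H1.
(C) contains an N-methylamino group (-NHCH3), which satisfies every atom and bond constraint.
(D) has a primary amide (-C(=O)NH2) but the -C(=O)NH2 nitrogen has H2, not H1.
So the answer is (C).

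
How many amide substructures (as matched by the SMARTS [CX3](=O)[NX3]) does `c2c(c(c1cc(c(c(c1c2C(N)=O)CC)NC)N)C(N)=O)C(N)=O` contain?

3

[CX3](=O)[NX3] is the SMARTS for an amide: a carbonyl carbon bonded to a trivalent nitrogen.
The molecule carries 3 separate instances of a primary amide (-C(=O)NH2) meeting every constraint; each maps to a distinct set of atoms, giving 3 matches.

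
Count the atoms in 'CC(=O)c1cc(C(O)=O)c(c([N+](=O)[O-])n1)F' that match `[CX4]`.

The query [CX4] means: C with X4: aliphatic carbon with exactly 4 total connections (bonds + H).
Check the 16 heavy atoms by environment: 1× n (aromatic, X2) → no; 5× c (aromatic, X3) → no; 2× C (X3) → no; 3× O (X1) → no; 1× C (X4) → match; 1× O (X2) → no; 1× F (X1) → no; 1× N (charge +1, X3) → no; 1× O (charge -1, X1) → no.
That gives 1 matching atom.

1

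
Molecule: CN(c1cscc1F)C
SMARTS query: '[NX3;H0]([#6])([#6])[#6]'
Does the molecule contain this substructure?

Yes

The pattern [NX3;H0]([#6])([#6])[#6] describes a trivalent nitrogen with no H, bonded to three carbons — a tertiary amine.
The molecule carries a dimethylamino group (-N(CH3)2), whose atoms satisfy every constraint of the query, so the pattern matches.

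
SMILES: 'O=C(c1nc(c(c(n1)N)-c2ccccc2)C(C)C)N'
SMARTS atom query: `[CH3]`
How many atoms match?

The query [CH3] means: aliphatic carbon with exactly three hydrogens.
Check the 19 heavy atoms by environment: 2× n (aromatic, H0) → no; 5× c (aromatic, H0) → no; 5× c (aromatic, H1) → no; 1× C (H0) → no; 1× O (H0) → no; 2× N (H2) → no; 1× C (H1) → no; 2× C (H3) → match.
That gives 2 matching atoms.

2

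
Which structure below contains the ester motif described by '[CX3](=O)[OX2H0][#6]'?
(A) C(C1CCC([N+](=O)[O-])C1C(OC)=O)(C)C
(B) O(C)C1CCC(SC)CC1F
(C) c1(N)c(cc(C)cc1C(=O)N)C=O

[CX3](=O)[OX2H0][#6] describes a carbonyl carbon bonded to an oxygen that is itself bonded to carbon (no H on that O) (an ester).
(A) contains a methyl-ester group (-C(=O)OCH3), which satisfies every atom and bond constraint.
(B) has a methoxy ether (-OCH3) but the ether oxygen is not adjacent to a C=O carbon.
(C) has a primary amide (-C(=O)NH2) but the carbonyl is bonded to N, not to an O-C linkage.
So the answer is (A).

A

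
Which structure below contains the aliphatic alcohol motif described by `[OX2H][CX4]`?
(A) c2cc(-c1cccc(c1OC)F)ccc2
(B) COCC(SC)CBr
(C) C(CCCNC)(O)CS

C

[OX2H][CX4] describes a hydroxyl oxygen bound to an sp3 (X4) carbon (an aliphatic alcohol).
(A) has a methoxy ether (-OCH3) but the oxygen has H0 (ether), not H1.
(B) has a methoxy ether (-OCH3) but the oxygen has H0 (ether), not H1.
(C) contains a hydroxyl group (-OH), which satisfies every atom and bond constraint.
So the answer is (C).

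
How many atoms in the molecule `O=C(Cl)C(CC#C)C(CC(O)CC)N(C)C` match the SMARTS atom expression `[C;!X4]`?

The query [C;!X4] means: aliphatic carbon that does not have four total connections.
Check the 16 heavy atoms by environment: 9× C (X4) → no; 2× C (X2) → match; 1× C (X3) → match; 1× O (X1) → no; 1× Cl (X1) → no; 1× N (X3) → no; 1× O (X2) → no.
Summing the matching environments: 2 + 1 = 3 matching atoms.

3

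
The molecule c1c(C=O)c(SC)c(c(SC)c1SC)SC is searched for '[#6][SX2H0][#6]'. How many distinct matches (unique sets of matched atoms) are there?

[#6][SX2H0][#6] is the SMARTS for a thioether: an aliphatic sulfur bridging two carbons with no H on the sulfur.
The molecule carries 4 separate instances of a methylthio ether (-SCH3) meeting every constraint; each maps to a distinct set of atoms, giving 4 matches.

4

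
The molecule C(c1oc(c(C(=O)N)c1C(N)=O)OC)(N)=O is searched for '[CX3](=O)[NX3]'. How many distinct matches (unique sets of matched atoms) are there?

3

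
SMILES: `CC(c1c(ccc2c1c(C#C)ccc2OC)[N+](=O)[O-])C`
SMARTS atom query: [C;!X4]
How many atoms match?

2

The query [C;!X4] means: aliphatic carbon that does not have four total connections.
Check the 20 heavy atoms by environment: 10× c (aromatic, X3) → no; 4× C (X4) → no; 2× C (X2) → match; 1× N (charge +1, X3) → no; 1× O (charge -1, X1) → no; 1× O (X1) → no; 1× O (X2) → no.
That gives 2 matching atoms.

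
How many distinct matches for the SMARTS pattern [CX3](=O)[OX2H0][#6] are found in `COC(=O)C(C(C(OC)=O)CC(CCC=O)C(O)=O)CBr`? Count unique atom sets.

[CX3](=O)[OX2H0][#6] is the SMARTS for an ester: a carbonyl carbon bonded to an oxygen that is itself bonded to carbon (no H on that O).
The molecule carries 2 separate instances of a methyl-ester group (-C(=O)OCH3) meeting every constraint; each maps to a distinct set of atoms, giving 2 matches.

2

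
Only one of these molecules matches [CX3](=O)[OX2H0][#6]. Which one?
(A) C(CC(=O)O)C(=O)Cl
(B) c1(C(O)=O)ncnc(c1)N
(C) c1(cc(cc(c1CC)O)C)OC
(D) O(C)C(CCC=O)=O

D

[CX3](=O)[OX2H0][#6] describes a carbonyl carbon bonded to an oxygen that is itself bonded to carbon (no H on that O) (an ester).
(A) has a carboxylic acid group (-C(=O)OH) but the singly-bonded O carries H (OX2H1, not H0).
(B) has a carboxylic acid group (-C(=O)OH) but the singly-bonded O carries H (OX2H1, not H0).
(C) has a methoxy ether (-OCH3) but the ether oxygen is not adjacent to a C=O carbon.
(D) contains a methyl-ester group (-C(=O)OCH3), which satisfies every atom and bond constraint.
So the answer is (D).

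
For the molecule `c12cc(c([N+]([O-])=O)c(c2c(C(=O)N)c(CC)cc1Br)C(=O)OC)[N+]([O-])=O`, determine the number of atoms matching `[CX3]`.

2

Check the 26 heavy atoms by environment: 10× c (aromatic, X3) → no; 2× C (X3) → match; 4× O (X1) → no; 1× O (X2) → no; 3× C (X4) → no; 1× N (X3) → no; 2× N (charge +1, X3) → no; 2× O (charge -1, X1) → no; 1× Br (X1) → no.
That gives 2 matching atoms.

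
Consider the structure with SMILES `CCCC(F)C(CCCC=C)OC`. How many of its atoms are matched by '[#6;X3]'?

Check the 13 heavy atoms by environment: 9× C (X4) → no; 1× F (X1) → no; 2× C (X3) → match; 1× O (X2) → no.
That gives 2 matching atoms.

2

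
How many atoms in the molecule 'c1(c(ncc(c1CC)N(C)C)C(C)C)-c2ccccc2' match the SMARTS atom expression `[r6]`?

12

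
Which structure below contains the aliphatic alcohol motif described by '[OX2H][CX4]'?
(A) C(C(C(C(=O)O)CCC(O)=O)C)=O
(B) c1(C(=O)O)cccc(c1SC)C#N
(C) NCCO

C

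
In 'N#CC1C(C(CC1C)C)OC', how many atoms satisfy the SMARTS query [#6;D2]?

The query [#6;D2] means: any carbon bonded to exactly two heavy atoms.
Check the 11 heavy atoms by environment: 4× C (D3) → no; 2× C (D2) → match; 1× N (D1) → no; 3× C (D1) → no; 1× O (D2) → no.
That gives 2 matching atoms.

2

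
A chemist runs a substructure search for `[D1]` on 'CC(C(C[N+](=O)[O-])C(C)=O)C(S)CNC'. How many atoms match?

7

The query [D1] means: atom with exactly one heavy-atom neighbour (degree 1).
Check the 15 heavy atoms by environment: 2× C (D2) → no; 4× C (D3) → no; 2× O (D1) → match; 3× C (D1) → match; 1× S (D1) → match; 1× N (charge +1, D3) → no; 1× O (charge -1, D1) → match; 1× N (D2) → no.
Summing the matching environments: 2 + 3 + 1 + 1 = 7 matching atoms.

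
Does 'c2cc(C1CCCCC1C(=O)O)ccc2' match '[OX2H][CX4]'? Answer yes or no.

The pattern [OX2H][CX4] describes a hydroxyl oxygen bound to an sp3 (X4) carbon — an aliphatic alcohol.
The closest candidate here is a carboxylic acid group (-C(=O)OH), but the -OH is on a CX3 carbonyl carbon, not a CX4 carbon. No other fragment satisfies the full query, so there is no match.

No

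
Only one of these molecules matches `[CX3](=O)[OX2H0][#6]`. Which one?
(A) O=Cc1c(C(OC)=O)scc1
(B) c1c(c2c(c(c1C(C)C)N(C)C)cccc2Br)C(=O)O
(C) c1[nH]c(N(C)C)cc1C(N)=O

[CX3](=O)[OX2H0][#6] describes a carbonyl carbon bonded to an oxygen that is itself bonded to carbon (no H on that O) (an ester).
(A) contains a methyl-ester group (-C(=O)OCH3), which satisfies every atom and bond constraint.
(B) has a carboxylic acid group (-C(=O)OH) but the singly-bonded O carries H (OX2H1, not H0).
(C) has a primary amide (-C(=O)NH2) but the carbonyl is bonded to N, not to an O-C linkage.
So the answer is (A).

A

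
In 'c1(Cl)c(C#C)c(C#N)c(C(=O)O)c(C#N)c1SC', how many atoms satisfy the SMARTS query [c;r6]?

The query [c;r6] means: aromatic carbon that belongs to a six-membered ring.
Check the 18 heavy atoms by environment: 6× c (aromatic, in 6-ring) → match; 1× Cl (acyclic) → no; 6× C (acyclic) → no; 2× O (acyclic) → no; 2× N (acyclic) → no; 1× S (acyclic) → no.
That gives 6 matching atoms.

6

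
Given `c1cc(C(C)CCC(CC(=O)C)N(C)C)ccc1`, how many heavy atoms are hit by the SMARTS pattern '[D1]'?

5

The query [D1] means: atom with exactly one heavy-atom neighbour (degree 1).
Check the 18 heavy atoms by environment: 3× C (D2) → no; 3× C (D3) → no; 4× C (D1) → match; 1× O (D1) → match; 1× c (aromatic, D3) → no; 5× c (aromatic, D2) → no; 1× N (D3) → no.
Summing the matching environments: 4 + 1 = 5 matching atoms.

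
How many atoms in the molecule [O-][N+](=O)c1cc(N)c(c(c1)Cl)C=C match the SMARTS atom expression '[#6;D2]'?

3

Check the 13 heavy atoms by environment: 4× c (aromatic, D3) → no; 2× c (aromatic, D2) → match; 1× C (D2) → match; 1× C (D1) → no; 1× Cl (D1) → no; 1× N (charge +1, D3) → no; 1× O (charge -1, D1) → no; 1× O (D1) → no; 1× N (D1) → no.
Summing the matching environments: 2 + 1 = 3 matching atoms.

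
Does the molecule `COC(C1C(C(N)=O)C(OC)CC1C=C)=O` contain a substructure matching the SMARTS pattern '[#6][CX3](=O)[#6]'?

No

The pattern [#6][CX3](=O)[#6] describes a carbonyl carbon (no H) flanked by two carbons — a ketone.
The closest candidate here is a methyl-ester group (-C(=O)OCH3), but one neighbour of the carbonyl carbon is O, not C. No other fragment satisfies the full query, so there is no match.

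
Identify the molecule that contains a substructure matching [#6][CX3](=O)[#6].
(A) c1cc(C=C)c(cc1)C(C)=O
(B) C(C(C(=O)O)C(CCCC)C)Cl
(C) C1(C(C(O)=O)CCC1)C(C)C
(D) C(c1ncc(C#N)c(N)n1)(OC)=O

[#6][CX3](=O)[#6] describes a carbonyl carbon (no H) flanked by two carbons (a ketone).
(A) contains an acetyl/ketone group (-C(=O)CH3), which satisfies every atom and bond constraint.
(B) has a carboxylic acid group (-C(=O)OH) but one neighbour of the carbonyl carbon is O, not C.
(C) has a carboxylic acid group (-C(=O)OH) but one neighbour of the carbonyl carbon is O, not C.
(D) has a methyl-ester group (-C(=O)OCH3) but one neighbour of the carbonyl carbon is O, not C.
So the answer is (A).

A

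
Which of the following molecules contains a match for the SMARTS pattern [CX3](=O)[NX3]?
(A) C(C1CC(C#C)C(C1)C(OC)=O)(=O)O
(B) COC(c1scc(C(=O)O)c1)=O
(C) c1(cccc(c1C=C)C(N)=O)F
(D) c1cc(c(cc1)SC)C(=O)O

C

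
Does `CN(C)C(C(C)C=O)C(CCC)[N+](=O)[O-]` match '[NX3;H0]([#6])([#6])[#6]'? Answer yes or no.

Yes

The pattern [NX3;H0]([#6])([#6])[#6] describes a trivalent nitrogen with no H, bonded to three carbons — a tertiary amine.
The molecule carries a dimethylamino group (-N(CH3)2), whose atoms satisfy every constraint of the query, so the pattern matches.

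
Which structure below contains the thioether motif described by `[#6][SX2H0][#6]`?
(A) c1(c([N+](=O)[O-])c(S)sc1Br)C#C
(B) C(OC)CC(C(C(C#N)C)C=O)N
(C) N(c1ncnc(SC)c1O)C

C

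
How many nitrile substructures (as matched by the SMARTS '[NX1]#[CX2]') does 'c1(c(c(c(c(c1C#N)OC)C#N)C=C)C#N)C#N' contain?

4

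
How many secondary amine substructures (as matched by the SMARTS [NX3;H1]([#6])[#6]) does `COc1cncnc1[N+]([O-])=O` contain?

0

[NX3;H1]([#6])[#6] is the SMARTS for a secondary amine: a trivalent nitrogen with one H, bonded to two carbons.
No fragment in the molecule satisfies every constraint, giving 0 matches.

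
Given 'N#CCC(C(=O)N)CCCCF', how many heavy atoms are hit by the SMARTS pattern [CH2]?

5

Check the 12 heavy atoms by environment: 5× C (H2) → match; 1× C (H1) → no; 2× C (H0) → no; 1× N (H0) → no; 1× O (H0) → no; 1× N (H2) → no; 1× F (H0) → no.
That gives 5 matching atoms.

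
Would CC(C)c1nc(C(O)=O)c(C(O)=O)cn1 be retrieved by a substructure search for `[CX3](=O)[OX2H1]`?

Yes

The pattern [CX3](=O)[OX2H1] describes an sp2 carbon double-bonded to O and single-bonded to an -OH oxygen — a carboxylic acid.
The molecule carries a carboxylic acid group (-C(=O)OH), whose atoms satisfy every constraint of the query, so the pattern matches.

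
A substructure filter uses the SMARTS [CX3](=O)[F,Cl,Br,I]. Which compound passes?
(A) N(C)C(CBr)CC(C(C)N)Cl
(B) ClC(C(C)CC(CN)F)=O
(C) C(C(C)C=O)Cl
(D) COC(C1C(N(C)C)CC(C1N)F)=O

B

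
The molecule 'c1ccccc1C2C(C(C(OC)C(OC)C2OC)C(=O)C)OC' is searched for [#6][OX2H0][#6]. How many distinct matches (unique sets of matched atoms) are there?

4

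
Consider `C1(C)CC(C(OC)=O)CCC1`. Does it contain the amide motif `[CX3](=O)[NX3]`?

No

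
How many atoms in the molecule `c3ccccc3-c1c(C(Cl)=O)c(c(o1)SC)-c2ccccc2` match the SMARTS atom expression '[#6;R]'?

The query [#6;R] means: carbon that is part of a ring.
Check the 22 heavy atoms by environment: 1× o (aromatic, in 5-ring) → no; 4× c (aromatic, in 5-ring) → match; 1× S (acyclic) → no; 2× C (acyclic) → no; 12× c (aromatic, in 6-ring) → match; 1× O (acyclic) → no; 1× Cl (acyclic) → no.
Summing the matching environments: 4 + 12 = 16 matching atoms.

16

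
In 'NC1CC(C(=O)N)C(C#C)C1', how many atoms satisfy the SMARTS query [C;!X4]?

3

Check the 11 heavy atoms by environment: 5× C (X4) → no; 1× C (X3) → match; 1× O (X1) → no; 2× N (X3) → no; 2× C (X2) → match.
Summing the matching environments: 1 + 2 = 3 matching atoms.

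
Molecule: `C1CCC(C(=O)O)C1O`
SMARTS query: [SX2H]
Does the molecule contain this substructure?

The pattern [SX2H] describes an aliphatic sulfur with two connections, one being H — a thiol.
The closest candidate here is a hydroxyl group (-OH), but it is an -OH, not an -SH. No other fragment satisfies the full query, so there is no match.

No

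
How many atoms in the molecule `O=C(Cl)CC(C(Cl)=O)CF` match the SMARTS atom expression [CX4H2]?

The query [CX4H2] means: sp3 carbon (X4) with exactly two hydrogens.
Check the 10 heavy atoms by environment: 2× C (H2, X4) → match; 1× C (H1, X4) → no; 2× C (H0, X3) → no; 2× O (H0, X1) → no; 2× Cl (H0, X1) → no; 1× F (H0, X1) → no.
That gives 2 matching atoms.

2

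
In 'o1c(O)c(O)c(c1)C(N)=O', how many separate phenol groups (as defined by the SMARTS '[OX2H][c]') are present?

2

[OX2H][c] is the SMARTS for a phenol: a hydroxyl oxygen attached to an aromatic carbon.
The molecule carries 2 separate instances of a hydroxyl group (-OH) meeting every constraint; each maps to a distinct set of atoms, giving 2 matches.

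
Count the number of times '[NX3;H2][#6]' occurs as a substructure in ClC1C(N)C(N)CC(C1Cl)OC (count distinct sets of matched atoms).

2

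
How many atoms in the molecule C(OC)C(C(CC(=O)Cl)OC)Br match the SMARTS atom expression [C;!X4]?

1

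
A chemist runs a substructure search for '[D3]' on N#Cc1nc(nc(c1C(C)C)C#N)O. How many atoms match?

5

The query [D3] means: atom with exactly three heavy-atom neighbours.
Check the 14 heavy atoms by environment: 2× n (aromatic, D2) → no; 4× c (aromatic, D3) → match; 2× C (D2) → no; 2× N (D1) → no; 1× C (D3) → match; 2× C (D1) → no; 1× O (D1) → no.
Summing the matching environments: 4 + 1 = 5 matching atoms.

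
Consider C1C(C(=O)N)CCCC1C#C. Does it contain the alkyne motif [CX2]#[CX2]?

The pattern [CX2]#[CX2] describes a carbon-carbon triple bond — an alkyne.
The molecule carries an ethynyl group (-C#CH), whose atoms satisfy every constraint of the query, so the pattern matches.

Yes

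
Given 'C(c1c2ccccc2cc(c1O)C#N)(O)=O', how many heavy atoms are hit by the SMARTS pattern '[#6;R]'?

10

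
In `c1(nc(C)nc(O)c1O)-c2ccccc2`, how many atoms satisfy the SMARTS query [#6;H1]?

5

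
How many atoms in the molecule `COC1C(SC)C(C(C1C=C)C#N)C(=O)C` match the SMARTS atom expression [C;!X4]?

4

The query [C;!X4] means: aliphatic carbon that does not have four total connections.
Check the 16 heavy atoms by environment: 8× C (X4) → no; 3× C (X3) → match; 1× O (X1) → no; 1× S (X2) → no; 1× C (X2) → match; 1× N (X1) → no; 1× O (X2) → no.
Summing the matching environments: 3 + 1 = 4 matching atoms.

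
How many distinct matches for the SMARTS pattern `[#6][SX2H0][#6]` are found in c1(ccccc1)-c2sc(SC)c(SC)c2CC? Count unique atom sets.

2

[#6][SX2H0][#6] is the SMARTS for a thioether: an aliphatic sulfur bridging two carbons with no H on the sulfur.
The molecule carries 2 separate instances of a methylthio ether (-SCH3) meeting every constraint; each maps to a distinct set of atoms, giving 2 matches.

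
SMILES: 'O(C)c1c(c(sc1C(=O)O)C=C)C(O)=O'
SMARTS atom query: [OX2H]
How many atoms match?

The query [OX2H] means: aliphatic oxygen with two connections, one of which is H — an -OH oxygen.
Check the 15 heavy atoms by environment: 1× s (aromatic, H0, X2) → no; 4× c (aromatic, H0, X3) → no; 1× C (H1, X3) → no; 1× C (H2, X3) → no; 2× C (H0, X3) → no; 2× O (H0, X1) → no; 2× O (H1, X2) → match; 1× O (H0, X2) → no; 1× C (H3, X4) → no.
That gives 2 matching atoms.

2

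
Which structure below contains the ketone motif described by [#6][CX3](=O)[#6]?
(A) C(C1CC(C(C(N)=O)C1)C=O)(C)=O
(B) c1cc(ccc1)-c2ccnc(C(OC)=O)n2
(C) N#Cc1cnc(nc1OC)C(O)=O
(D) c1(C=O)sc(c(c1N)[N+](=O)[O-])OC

A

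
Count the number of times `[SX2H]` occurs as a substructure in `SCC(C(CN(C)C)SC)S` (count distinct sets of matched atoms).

2

[SX2H] is the SMARTS for a thiol: an aliphatic sulfur with two connections, one being H.
The molecule carries 2 separate instances of a thiol (-SH) meeting every constraint; each maps to a distinct set of atoms, giving 2 matches.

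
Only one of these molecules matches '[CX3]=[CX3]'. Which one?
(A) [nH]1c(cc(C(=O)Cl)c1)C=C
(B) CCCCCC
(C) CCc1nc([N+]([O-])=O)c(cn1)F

[CX3]=[CX3] describes a non-aromatic C=C double bond between two sp2 carbons (an alkene).
(A) contains a vinyl group (-CH=CH2), which satisfies every atom and bond constraint.
(B) has an ethyl group (-CH2CH3) but its C-C bond is a single bond between CX4 carbons, not CX3=CX3.
(C) has an ethyl group (-CH2CH3) but its C-C bond is a single bond between CX4 carbons, not CX3=CX3.
So the answer is (A).

A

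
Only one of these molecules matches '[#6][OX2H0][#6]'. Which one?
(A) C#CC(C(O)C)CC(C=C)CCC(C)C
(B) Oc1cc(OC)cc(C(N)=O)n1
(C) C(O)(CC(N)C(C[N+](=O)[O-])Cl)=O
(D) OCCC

[#6][OX2H0][#6] describes an aliphatic oxygen bridging two carbons with no H on the oxygen (an ether).
(A) has a hydroxyl group (-OH) but the oxygen has H1, not H0 bridging two carbons.
(B) contains a methoxy ether (-OCH3), which satisfies every atom and bond constraint.
(C) has a carboxylic acid group (-C(=O)OH) but the -OH oxygen has H1; the =O is OX1, not OX2.
(D) has a hydroxyl group (-OH) but the oxygen has H1, not H0 bridging two carbons.
So the answer is (B).

B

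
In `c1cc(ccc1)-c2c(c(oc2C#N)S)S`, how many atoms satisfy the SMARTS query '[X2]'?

4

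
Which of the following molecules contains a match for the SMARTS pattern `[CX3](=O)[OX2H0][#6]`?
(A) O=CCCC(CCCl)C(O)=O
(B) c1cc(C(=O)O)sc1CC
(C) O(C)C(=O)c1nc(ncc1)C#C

[CX3](=O)[OX2H0][#6] describes a carbonyl carbon bonded to an oxygen that is itself bonded to carbon (no H on that O) (an ester).
(A) has a carboxylic acid group (-C(=O)OH) but the singly-bonded O carries H (OX2H1, not H0).
(B) has a carboxylic acid group (-C(=O)OH) but the singly-bonded O carries H (OX2H1, not H0).
(C) contains a methyl-ester group (-C(=O)OCH3), which satisfies every atom and bond constraint.
So the answer is (C).

C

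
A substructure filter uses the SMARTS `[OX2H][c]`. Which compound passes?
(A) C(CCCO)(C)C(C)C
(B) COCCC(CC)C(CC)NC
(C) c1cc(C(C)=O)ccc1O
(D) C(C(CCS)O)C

[OX2H][c] describes a hydroxyl oxygen attached to an aromatic carbon (a phenol).
(A) has a hydroxyl group (-OH) but the -OH is on an aliphatic carbon, not an aromatic c.
(B) has a methoxy ether (-OCH3) but the oxygen has H0, not H1.
(C) contains a hydroxyl group (-OH), which satisfies every atom and bond constraint.
(D) has a hydroxyl group (-OH) but the -OH is on an aliphatic carbon, not an aromatic c.
So the answer is (C).

C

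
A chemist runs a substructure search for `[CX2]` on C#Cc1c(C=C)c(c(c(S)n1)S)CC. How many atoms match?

2

The query [CX2] means: C with X2: aliphatic carbon with exactly 2 total connections.
Check the 14 heavy atoms by environment: 1× n (aromatic, X2) → no; 5× c (aromatic, X3) → no; 2× S (X2) → no; 2× C (X3) → no; 2× C (X2) → match; 2× C (X4) → no.
That gives 2 matching atoms.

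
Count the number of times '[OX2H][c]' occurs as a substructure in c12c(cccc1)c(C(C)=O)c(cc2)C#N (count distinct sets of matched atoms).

[OX2H][c] is the SMARTS for a phenol: a hydroxyl oxygen attached to an aromatic carbon.
No fragment in the molecule satisfies every constraint, giving 0 matches.

0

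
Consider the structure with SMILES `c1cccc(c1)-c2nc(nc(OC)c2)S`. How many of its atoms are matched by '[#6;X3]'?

The query [#6;X3] means: any carbon (aromatic or not) with three total connections.
Check the 15 heavy atoms by environment: 2× n (aromatic, X2) → no; 10× c (aromatic, X3) → match; 1× S (X2) → no; 1× O (X2) → no; 1× C (X4) → no.
That gives 10 matching atoms.

10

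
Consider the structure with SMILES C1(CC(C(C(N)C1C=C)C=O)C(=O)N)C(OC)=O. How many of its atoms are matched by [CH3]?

1

The query [CH3] means: aliphatic carbon with exactly three hydrogens.
Check the 18 heavy atoms by environment: 7× C (H1) → no; 2× C (H2) → no; 4× O (H0) → no; 2× C (H0) → no; 1× C (H3) → match; 2× N (H2) → no.
That gives 1 matching atom.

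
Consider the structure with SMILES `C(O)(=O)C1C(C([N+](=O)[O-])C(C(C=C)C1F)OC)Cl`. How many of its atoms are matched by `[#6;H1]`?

7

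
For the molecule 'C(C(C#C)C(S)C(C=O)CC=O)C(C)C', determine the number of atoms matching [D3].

Check the 15 heavy atoms by environment: 5× C (D2) → no; 4× C (D3) → match; 2× O (D1) → no; 1× S (D1) → no; 3× C (D1) → no.
That gives 4 matching atoms.

4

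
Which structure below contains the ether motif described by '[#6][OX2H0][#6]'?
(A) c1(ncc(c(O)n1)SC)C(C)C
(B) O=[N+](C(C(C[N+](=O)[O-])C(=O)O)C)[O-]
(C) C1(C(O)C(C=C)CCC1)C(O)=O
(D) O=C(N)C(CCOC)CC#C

D

[#6][OX2H0][#6] describes an aliphatic oxygen bridging two carbons with no H on the oxygen (an ether).
(A) has a hydroxyl group (-OH) but the oxygen has H1, not H0 bridging two carbons.
(B) has a carboxylic acid group (-C(=O)OH) but the -OH oxygen has H1; the =O is OX1, not OX2.
(C) has a hydroxyl group (-OH) but the oxygen has H1, not H0 bridging two carbons.
(D) contains a methoxy ether (-OCH3), which satisfies every atom and bond constraint.
So the answer is (D).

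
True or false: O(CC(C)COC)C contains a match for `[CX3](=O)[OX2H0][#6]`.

False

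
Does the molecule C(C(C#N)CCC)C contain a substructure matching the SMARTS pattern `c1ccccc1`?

No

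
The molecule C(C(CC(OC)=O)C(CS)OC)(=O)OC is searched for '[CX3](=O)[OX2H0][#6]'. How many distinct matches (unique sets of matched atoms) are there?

2

[CX3](=O)[OX2H0][#6] is the SMARTS for an ester: a carbonyl carbon bonded to an oxygen that is itself bonded to carbon (no H on that O).
The molecule carries 2 separate instances of a methyl-ester group (-C(=O)OCH3) meeting every constraint; each maps to a distinct set of atoms, giving 2 matches.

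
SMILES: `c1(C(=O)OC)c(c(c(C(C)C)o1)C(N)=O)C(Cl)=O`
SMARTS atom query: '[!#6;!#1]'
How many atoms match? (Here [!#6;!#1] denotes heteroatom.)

7

Check the 18 heavy atoms by environment: 1× o (aromatic) → match; 4× c (aromatic) → no; 7× C → no; 4× O → match; 1× N → match; 1× Cl → match.
Summing the matching environments: 1 + 4 + 1 + 1 = 7 matching atoms.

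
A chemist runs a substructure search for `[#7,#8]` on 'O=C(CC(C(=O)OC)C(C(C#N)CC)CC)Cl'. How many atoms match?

4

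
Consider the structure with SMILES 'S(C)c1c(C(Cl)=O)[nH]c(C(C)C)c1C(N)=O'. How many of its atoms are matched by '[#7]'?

2

The query [#7] means: #7 matches any nitrogen atom regardless of aromaticity.
Check the 16 heavy atoms by environment: 1× n (aromatic) → match; 4× c (aromatic) → no; 6× C → no; 2× O → no; 1× Cl → no; 1× S → no; 1× N → match.
Summing the matching environments: 1 + 1 = 2 matching atoms.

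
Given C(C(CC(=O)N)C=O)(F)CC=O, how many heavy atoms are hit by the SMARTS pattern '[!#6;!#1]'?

5

Check the 12 heavy atoms by environment: 7× C → no; 1× F → match; 3× O → match; 1× N → match.
Summing the matching environments: 1 + 3 + 1 = 5 matching atoms.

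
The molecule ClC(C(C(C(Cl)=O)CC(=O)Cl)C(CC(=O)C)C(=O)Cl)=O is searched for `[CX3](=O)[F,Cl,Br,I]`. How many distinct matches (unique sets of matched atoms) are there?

[CX3](=O)[F,Cl,Br,I] is the SMARTS for an acyl halide: a carbonyl carbon bonded to a halogen.
The molecule carries 4 separate instances of an acyl chloride (-C(=O)Cl) meeting every constraint; each maps to a distinct set of atoms, giving 4 matches.

4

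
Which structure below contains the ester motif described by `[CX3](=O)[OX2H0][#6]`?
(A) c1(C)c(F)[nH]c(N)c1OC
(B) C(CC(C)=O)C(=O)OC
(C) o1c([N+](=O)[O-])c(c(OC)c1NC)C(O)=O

B

[CX3](=O)[OX2H0][#6] describes a carbonyl carbon bonded to an oxygen that is itself bonded to carbon (no H on that O) (an ester).
(A) has a methoxy ether (-OCH3) but the ether oxygen is not adjacent to a C=O carbon.
(B) contains a methyl-ester group (-C(=O)OCH3), which satisfies every atom and bond constraint.
(C) has a methoxy ether (-OCH3) but the ether oxygen is not adjacent to a C=O carbon.
So the answer is (B).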